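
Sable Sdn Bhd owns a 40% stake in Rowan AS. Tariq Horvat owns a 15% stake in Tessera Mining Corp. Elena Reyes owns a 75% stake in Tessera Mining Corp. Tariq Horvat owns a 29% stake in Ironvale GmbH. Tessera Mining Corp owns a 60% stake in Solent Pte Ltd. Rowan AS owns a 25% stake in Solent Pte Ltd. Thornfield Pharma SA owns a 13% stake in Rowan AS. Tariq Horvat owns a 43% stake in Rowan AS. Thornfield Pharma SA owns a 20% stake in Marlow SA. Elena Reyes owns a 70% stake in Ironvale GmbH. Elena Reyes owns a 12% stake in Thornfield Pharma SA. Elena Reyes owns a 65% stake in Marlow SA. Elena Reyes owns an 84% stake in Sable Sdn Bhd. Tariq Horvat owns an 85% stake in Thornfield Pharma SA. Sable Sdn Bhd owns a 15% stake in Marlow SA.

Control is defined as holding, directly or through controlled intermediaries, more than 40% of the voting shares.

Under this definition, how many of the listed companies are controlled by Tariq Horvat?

Tariq holds 85% of Thornfield, so Tariq controls Thornfield.
Tariq and Thornfield together hold 43% + 13% = 56% of Rowan, so Tariq controls Rowan.
No other company's threshold is met.
Tariq controls 2 companies.

2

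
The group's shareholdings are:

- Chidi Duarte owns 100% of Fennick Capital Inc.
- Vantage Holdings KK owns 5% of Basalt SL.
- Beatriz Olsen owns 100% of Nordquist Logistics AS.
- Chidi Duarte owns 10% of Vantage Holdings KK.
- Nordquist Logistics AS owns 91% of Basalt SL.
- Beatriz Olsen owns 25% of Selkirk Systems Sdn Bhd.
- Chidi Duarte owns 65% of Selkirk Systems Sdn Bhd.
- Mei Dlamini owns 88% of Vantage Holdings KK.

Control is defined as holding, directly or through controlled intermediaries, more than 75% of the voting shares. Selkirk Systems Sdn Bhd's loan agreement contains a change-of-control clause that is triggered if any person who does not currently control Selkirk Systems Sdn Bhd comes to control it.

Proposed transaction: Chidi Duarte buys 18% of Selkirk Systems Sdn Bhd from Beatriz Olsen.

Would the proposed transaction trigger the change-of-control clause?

The purchase adds only to Chidi's holdings (Beatriz's stake shrinks), so Chidi is the only person who could newly come to control Selkirk.
Chidi holds 100% of Fennick, so Chidi controls Fennick.
In Selkirk, Chidi's side holds only 65%, not > 75%.
So before the transaction, Chidi does not control Selkirk.
After the purchase, Chidi's direct stake in Selkirk rises to 65% + 18% = 83%, and Beatriz's stake falls to 7%.
Chidi holds 83% of Selkirk, so Chidi controls Selkirk.
Chidi did not control Selkirk before and does after, so the clause is triggered.

Yes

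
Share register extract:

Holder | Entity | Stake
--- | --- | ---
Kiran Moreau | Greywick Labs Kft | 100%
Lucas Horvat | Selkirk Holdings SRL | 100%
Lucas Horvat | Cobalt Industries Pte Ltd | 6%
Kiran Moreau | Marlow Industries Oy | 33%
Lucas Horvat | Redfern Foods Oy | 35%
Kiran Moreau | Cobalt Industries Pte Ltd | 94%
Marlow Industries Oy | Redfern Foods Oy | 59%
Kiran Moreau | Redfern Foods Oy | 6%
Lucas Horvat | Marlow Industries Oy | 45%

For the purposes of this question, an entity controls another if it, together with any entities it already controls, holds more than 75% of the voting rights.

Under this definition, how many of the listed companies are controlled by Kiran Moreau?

2

Kiran holds 94% of Cobalt, so Kiran controls Cobalt.
Kiran holds 100% of Greywick, so Kiran controls Greywick.
No other company's threshold is met.
Kiran controls 2 companies.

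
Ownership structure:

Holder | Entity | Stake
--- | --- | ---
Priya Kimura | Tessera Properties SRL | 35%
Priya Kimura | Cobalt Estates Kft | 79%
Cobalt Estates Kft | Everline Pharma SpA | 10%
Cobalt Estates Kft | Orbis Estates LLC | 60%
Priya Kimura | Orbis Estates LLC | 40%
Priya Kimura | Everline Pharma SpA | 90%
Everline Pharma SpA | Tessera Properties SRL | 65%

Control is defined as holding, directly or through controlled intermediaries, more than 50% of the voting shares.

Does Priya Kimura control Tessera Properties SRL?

Yes

Priya holds 79% of Cobalt, so Priya controls Cobalt.
Cobalt and Priya together hold 10% + 90% = 100% of Everline, so Priya controls Everline.
Priya and Everline together hold 35% + 65% = 100% of Tessera, so Priya controls Tessera.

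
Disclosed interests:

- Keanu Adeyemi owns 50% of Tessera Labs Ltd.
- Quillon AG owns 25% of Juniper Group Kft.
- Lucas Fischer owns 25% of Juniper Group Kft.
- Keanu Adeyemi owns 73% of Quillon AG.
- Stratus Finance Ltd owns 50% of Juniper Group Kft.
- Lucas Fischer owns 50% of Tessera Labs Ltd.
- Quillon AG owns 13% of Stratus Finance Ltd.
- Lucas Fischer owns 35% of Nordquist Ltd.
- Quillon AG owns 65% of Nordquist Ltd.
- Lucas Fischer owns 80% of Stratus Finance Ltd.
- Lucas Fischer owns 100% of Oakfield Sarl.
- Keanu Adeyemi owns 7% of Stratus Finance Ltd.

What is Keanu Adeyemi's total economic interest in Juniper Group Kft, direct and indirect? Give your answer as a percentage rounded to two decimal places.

26.50%

Keanu reaches Juniper along 3 paths.
Via Quillon → Stratus: 73% × 13% × 50% = 4.745%.
Via Stratus: 7% × 50% = 3.5%.
Via Quillon: 73% × 25% = 18.25%.
Total: 4.745% + 3.5% + 18.25% = 26.495%.
Rounded: 26.50%.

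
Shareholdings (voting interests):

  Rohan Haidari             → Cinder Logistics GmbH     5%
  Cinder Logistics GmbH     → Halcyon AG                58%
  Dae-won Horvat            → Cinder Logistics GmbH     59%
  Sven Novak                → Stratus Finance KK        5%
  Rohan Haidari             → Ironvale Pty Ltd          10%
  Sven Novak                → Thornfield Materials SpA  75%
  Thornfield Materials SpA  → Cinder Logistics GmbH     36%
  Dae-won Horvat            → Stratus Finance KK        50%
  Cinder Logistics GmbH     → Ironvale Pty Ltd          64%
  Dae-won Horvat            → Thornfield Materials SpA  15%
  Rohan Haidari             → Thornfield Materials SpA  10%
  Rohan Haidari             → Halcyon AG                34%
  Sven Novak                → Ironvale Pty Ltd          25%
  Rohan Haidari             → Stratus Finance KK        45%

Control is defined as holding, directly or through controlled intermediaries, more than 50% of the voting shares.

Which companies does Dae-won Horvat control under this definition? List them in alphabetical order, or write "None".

Cinder Logistics GmbH, Halcyon AG, Ironvale Pty Ltd

Dae-won holds 59% of Cinder, so Dae-won controls Cinder.
Cinder holds 64% of Ironvale, so Dae-won controls Ironvale.
Cinder holds 58% of Halcyon, so Dae-won controls Halcyon.
No other company's threshold is met.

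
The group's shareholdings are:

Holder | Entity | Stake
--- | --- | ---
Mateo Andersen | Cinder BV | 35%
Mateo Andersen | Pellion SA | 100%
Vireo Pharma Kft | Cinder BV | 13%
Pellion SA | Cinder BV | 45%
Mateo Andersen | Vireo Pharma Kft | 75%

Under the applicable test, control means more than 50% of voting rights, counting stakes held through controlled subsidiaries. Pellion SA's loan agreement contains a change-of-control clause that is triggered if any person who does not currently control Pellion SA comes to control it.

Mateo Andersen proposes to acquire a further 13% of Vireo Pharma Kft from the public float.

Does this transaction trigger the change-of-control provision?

The purchase changes only Mateo's holdings, so Mateo is the only person who could newly come to control Pellion.
Mateo holds 100% of Pellion, so Mateo controls Pellion.
So Mateo already controls Pellion before the transaction.
After the purchase, Mateo's direct stake in Vireo rises to 75% + 13% = 88%.
Mateo controlled Pellion already, so this is not a new person acquiring control; every other person's position is unchanged or reduced.
No new person acquires control, so the clause is not triggered.

No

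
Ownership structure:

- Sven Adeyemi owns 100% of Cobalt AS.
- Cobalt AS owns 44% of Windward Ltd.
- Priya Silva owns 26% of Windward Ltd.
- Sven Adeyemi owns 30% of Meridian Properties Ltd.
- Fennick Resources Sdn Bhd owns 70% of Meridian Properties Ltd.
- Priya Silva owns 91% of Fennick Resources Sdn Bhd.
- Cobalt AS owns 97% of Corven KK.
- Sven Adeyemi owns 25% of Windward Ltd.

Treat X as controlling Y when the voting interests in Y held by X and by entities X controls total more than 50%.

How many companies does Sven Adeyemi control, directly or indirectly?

3

Sven holds 100% of Cobalt, so Sven controls Cobalt.
Sven and Cobalt together hold 25% + 44% = 69% of Windward, so Sven controls Windward.
Cobalt holds 97% of Corven, so Sven controls Corven.
No other company's threshold is met.
Sven controls 3 companies.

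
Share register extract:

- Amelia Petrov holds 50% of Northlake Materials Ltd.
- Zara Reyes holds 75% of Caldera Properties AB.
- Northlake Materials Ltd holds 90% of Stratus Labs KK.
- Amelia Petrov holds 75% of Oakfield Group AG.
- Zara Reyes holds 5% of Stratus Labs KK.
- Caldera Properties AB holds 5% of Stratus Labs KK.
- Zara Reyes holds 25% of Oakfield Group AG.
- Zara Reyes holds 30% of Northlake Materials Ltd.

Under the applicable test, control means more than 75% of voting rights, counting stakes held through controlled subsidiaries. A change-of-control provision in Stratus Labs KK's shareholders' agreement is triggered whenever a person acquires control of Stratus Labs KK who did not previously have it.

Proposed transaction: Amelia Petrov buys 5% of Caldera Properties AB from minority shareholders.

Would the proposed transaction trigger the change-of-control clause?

The purchase changes only Amelia's holdings, so Amelia is the only person who could newly come to control Stratus.
Amelia's largest direct stake is 75% in Oakfield, which does not meet the threshold, so Amelia controls no company.
Neither Amelia nor any entity Amelia controls holds any voting interest in Stratus.
So before the transaction, Amelia does not control Stratus.
After the purchase, Amelia holds 5% of Caldera directly.
Amelia's side now holds 5% of Caldera, not > 75%, so Amelia still does not control Caldera.
After the transaction, neither Amelia nor any entity Amelia controls holds a voting interest in Stratus, so Amelia still does not control it.
No new person acquires control, so the clause is not triggered.

No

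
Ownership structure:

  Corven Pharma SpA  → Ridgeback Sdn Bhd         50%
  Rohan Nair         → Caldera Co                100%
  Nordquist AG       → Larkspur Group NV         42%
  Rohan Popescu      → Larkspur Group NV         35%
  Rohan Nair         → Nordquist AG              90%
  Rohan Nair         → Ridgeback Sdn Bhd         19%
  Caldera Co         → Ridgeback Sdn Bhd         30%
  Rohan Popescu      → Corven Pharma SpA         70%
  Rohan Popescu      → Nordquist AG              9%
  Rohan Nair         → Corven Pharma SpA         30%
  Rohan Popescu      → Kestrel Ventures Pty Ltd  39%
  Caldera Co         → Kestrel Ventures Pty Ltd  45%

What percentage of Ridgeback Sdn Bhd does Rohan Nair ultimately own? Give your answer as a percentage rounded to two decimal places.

64.00%

Rohan Nair reaches Ridgeback along 3 paths.
Via Caldera: 100% × 30% = 30%.
Via Corven: 30% × 50% = 15%.
Direct stake: 19% = 19%.
Total: 30% + 15% + 19% = 64%.
Rounded: 64.00%.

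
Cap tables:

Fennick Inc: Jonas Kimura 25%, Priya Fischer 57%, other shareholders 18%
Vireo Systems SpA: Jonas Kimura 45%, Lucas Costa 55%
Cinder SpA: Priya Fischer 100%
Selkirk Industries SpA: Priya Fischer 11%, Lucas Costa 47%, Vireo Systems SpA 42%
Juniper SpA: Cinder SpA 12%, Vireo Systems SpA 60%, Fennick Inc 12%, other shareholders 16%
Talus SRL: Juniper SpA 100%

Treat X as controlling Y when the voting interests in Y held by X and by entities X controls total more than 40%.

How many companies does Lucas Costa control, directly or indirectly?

Lucas holds 55% of Vireo, so Lucas controls Vireo.
Lucas and Vireo together hold 47% + 42% = 89% of Selkirk, so Lucas controls Selkirk.
Vireo holds 60% of Juniper, so Lucas controls Juniper.
Juniper holds 100% of Talus, so Lucas controls Talus.
No other company's threshold is met.
Lucas controls 4 companies.

4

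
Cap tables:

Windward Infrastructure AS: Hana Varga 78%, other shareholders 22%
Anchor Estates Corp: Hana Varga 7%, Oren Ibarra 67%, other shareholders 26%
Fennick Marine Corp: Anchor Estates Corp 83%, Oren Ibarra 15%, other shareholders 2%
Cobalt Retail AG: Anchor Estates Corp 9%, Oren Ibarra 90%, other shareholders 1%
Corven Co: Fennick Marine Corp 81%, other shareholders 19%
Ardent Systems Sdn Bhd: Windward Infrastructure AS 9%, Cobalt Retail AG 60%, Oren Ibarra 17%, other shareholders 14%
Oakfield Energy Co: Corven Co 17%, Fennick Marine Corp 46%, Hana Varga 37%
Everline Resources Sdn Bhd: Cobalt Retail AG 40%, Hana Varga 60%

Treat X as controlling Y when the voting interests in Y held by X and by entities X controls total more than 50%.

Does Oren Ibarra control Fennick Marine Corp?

Oren holds 67% of Anchor, so Oren controls Anchor.
Anchor and Oren together hold 83% + 15% = 98% of Fennick, so Oren controls Fennick.

Yes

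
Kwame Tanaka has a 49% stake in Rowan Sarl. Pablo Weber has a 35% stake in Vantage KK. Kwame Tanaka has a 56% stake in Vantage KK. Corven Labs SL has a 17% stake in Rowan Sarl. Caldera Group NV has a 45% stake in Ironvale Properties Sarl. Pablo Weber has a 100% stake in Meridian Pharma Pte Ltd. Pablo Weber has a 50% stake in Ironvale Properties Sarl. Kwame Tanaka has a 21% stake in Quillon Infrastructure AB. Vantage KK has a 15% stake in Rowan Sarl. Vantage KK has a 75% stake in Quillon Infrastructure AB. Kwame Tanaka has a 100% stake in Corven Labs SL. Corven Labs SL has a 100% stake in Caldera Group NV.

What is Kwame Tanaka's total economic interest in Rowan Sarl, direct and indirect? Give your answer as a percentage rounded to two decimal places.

Kwame reaches Rowan along 3 paths.
Direct stake: 49% = 49%.
Via Corven: 100% × 17% = 17%.
Via Vantage: 56% × 15% = 8.4%.
Total: 49% + 17% + 8.4% = 74.4%.
Rounded: 74.40%.

74.40%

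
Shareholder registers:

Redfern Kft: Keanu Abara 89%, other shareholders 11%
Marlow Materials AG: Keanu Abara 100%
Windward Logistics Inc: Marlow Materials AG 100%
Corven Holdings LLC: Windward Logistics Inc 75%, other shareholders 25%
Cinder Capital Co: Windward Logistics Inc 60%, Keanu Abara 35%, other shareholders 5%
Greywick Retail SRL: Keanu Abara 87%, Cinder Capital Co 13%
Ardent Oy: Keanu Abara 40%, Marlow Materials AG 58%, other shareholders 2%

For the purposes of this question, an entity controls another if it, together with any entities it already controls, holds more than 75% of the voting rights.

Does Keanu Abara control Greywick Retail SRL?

Keanu holds 100% of Marlow, so Keanu controls Marlow.
Marlow holds 100% of Windward, so Keanu controls Windward.
Windward and Keanu together hold 60% + 35% = 95% of Cinder, so Keanu controls Cinder.
Keanu and Cinder together hold 87% + 13% = 100% of Greywick, so Keanu controls Greywick.

Yes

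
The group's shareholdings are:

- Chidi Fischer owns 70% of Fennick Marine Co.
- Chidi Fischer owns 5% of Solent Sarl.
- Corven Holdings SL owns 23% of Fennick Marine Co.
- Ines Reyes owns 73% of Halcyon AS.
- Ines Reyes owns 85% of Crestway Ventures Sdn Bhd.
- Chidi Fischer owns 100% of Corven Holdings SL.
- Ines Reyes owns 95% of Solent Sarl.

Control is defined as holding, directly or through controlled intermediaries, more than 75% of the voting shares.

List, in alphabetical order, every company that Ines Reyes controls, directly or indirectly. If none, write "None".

Ines holds 95% of Solent, so Ines controls Solent.
Ines holds 85% of Crestway, so Ines controls Crestway.
No other company's threshold is met.

Crestway Ventures Sdn Bhd, Solent Sarl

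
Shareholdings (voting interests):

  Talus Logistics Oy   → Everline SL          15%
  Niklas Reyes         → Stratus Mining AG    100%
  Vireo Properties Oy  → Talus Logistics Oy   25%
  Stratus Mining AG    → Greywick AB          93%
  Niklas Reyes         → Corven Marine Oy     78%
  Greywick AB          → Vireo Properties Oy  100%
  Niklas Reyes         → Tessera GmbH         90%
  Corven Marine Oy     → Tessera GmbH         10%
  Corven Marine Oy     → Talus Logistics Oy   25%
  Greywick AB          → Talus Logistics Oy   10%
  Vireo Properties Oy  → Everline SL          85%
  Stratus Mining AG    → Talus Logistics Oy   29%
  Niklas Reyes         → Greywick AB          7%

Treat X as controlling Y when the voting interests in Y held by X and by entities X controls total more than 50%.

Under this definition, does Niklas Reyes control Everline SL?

Yes

Niklas holds 100% of Stratus, so Niklas controls Stratus.
Niklas and Stratus together hold 7% + 93% = 100% of Greywick, so Niklas controls Greywick.
Greywick holds 100% of Vireo, so Niklas controls Vireo.
Niklas holds 78% of Corven, so Niklas controls Corven.
Vireo and Corven and Stratus and Greywick together hold 25% + 25% + 29% + 10% = 89% of Talus, so Niklas controls Talus.
Vireo and Talus together hold 85% + 15% = 100% of Everline, so Niklas controls Everline.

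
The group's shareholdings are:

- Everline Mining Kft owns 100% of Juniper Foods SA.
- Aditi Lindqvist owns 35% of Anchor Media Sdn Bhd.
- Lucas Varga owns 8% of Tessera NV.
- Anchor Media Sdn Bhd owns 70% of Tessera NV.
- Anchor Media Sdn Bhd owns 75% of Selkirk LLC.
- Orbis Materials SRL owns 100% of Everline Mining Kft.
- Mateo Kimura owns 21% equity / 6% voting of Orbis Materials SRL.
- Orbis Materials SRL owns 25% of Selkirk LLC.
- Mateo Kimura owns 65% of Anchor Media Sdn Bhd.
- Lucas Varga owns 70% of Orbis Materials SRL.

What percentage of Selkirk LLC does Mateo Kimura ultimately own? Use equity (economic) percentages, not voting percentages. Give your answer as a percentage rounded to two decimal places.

54.00%

Mateo reaches Selkirk along 2 paths.
Via Orbis: 21% × 25% = 5.25%.
Via Anchor: 65% × 75% = 48.75%.
Total: 5.25% + 48.75% = 54%.
Rounded: 54.00%.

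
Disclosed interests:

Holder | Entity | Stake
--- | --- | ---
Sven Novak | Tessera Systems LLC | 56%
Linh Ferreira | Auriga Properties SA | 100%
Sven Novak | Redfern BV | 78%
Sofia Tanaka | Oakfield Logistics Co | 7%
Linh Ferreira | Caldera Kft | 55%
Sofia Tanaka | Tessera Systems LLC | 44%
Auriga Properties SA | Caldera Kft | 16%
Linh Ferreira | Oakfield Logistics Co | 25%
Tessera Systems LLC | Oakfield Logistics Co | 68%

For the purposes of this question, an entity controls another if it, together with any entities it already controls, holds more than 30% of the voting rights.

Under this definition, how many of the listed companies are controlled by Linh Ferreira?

Linh holds 100% of Auriga, so Linh controls Auriga.
Auriga and Linh together hold 16% + 55% = 71% of Caldera, so Linh controls Caldera.
No other company's threshold is met.
Linh controls 2 companies.

2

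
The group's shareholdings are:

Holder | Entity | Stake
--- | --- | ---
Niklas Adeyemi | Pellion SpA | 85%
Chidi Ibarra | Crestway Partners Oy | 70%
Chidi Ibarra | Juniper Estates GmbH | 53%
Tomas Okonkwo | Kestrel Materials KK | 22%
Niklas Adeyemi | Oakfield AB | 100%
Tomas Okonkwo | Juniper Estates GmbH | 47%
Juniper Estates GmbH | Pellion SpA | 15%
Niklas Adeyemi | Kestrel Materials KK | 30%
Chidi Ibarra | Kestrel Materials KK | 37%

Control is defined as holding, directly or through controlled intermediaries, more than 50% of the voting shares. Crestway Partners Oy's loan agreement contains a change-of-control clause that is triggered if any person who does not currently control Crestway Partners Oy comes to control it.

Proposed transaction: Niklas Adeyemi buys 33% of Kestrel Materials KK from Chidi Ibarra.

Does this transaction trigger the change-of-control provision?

The purchase adds only to Niklas's holdings (Chidi's stake shrinks), so Niklas is the only person who could newly come to control Crestway.
Niklas holds 85% of Pellion, so Niklas controls Pellion.
Niklas holds 100% of Oakfield, so Niklas controls Oakfield.
Neither Niklas nor any entity Niklas controls holds any voting interest in Crestway.
So before the transaction, Niklas does not control Crestway.
After the purchase, Niklas's direct stake in Kestrel rises to 30% + 33% = 63%, and Chidi's stake falls to 4%.
Niklas holds 63% of Kestrel, so Niklas controls Kestrel.
After the transaction, neither Niklas nor any entity Niklas controls holds a voting interest in Crestway, so Niklas still does not control it.
No new person acquires control, so the clause is not triggered.

No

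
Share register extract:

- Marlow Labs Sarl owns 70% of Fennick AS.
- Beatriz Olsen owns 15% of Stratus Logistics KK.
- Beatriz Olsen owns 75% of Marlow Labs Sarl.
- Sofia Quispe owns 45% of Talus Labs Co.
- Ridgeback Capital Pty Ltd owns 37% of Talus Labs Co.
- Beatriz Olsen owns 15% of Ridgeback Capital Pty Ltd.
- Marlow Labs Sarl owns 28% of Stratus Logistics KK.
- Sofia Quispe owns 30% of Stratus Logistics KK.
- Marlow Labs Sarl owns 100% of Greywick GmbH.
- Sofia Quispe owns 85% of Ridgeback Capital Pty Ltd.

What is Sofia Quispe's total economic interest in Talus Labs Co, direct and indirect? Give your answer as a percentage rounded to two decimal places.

Sofia reaches Talus along 2 paths.
Via Ridgeback: 85% × 37% = 31.45%.
Direct stake: 45% = 45%.
Total: 31.45% + 45% = 76.45%.

76.45%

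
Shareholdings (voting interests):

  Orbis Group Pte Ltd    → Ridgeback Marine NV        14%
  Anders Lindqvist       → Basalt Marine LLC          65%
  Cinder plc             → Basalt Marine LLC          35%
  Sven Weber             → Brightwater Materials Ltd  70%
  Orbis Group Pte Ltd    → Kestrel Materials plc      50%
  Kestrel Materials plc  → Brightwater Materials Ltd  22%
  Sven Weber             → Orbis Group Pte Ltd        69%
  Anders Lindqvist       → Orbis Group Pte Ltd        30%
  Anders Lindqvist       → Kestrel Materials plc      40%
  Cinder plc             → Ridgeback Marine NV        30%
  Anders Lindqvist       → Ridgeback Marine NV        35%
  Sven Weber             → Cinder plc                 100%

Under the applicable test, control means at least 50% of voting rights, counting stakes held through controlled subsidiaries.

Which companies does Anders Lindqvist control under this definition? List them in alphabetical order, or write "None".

Anders holds 65% of Basalt, so Anders controls Basalt.
No other company's threshold is met.

Basalt Marine LLC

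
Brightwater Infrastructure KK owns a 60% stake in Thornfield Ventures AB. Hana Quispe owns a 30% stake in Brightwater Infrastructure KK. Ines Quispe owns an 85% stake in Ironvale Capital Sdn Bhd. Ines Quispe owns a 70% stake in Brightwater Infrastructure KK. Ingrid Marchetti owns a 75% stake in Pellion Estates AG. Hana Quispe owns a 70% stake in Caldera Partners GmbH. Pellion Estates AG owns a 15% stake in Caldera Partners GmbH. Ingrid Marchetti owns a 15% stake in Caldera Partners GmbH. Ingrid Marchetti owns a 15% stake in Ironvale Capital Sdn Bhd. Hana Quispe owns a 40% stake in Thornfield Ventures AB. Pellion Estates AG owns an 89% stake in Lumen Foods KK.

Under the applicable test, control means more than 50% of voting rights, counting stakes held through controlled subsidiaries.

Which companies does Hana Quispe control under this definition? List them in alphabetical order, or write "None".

Caldera Partners GmbH

Hana holds 70% of Caldera, so Hana controls Caldera.
No other company's threshold is met.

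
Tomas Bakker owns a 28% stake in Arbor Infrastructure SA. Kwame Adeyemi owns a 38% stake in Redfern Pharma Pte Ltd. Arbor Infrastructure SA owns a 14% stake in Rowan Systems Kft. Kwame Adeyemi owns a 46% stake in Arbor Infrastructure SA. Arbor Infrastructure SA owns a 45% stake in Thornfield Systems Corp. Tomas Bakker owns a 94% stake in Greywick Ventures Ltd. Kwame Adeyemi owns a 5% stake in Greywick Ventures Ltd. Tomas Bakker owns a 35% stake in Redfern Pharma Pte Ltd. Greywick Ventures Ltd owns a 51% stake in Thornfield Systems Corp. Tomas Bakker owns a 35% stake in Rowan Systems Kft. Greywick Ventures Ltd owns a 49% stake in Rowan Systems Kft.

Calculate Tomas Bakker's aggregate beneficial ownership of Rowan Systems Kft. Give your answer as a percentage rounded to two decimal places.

84.98%

Tomas reaches Rowan along 3 paths.
Direct stake: 35% = 35%.
Via Greywick: 94% × 49% = 46.06%.
Via Arbor: 28% × 14% = 3.92%.
Total: 35% + 46.06% + 3.92% = 84.98%.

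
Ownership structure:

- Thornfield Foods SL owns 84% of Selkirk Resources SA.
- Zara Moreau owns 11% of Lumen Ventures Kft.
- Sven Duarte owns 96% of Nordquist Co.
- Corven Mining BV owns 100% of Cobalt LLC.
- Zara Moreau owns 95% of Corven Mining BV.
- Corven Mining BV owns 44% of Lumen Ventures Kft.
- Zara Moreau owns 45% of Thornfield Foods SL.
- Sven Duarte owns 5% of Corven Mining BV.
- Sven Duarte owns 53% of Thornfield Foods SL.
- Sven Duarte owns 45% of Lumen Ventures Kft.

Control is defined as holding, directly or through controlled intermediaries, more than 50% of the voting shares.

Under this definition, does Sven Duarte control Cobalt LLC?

No

Sven holds 53% of Thornfield, so Sven controls Thornfield.
Thornfield holds 84% of Selkirk, so Sven controls Selkirk.
Sven holds 96% of Nordquist, so Sven controls Nordquist.
Neither Sven nor any entity Sven controls holds any voting interest in Cobalt.
So Sven does not control Cobalt.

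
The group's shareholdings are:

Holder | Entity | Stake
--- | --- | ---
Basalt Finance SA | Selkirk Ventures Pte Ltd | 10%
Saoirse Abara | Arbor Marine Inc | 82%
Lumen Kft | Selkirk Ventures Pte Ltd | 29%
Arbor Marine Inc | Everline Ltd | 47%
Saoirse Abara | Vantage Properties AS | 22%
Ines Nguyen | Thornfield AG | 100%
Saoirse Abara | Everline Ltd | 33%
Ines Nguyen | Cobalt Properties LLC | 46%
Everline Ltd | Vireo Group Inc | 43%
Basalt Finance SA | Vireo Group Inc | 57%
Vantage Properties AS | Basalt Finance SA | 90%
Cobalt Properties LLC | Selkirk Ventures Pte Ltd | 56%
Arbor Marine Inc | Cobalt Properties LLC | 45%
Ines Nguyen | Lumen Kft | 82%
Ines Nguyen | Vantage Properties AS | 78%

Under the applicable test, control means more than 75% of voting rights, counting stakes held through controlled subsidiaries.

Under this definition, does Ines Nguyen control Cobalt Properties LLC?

No

Ines holds 100% of Thornfield, so Ines controls Thornfield.
Ines holds 78% of Vantage, so Ines controls Vantage.
Ines holds 82% of Lumen, so Ines controls Lumen.
Vantage holds 90% of Basalt, so Ines controls Basalt.
In Cobalt, Ines's side holds only 46%, not > 75%.
So Ines does not control Cobalt.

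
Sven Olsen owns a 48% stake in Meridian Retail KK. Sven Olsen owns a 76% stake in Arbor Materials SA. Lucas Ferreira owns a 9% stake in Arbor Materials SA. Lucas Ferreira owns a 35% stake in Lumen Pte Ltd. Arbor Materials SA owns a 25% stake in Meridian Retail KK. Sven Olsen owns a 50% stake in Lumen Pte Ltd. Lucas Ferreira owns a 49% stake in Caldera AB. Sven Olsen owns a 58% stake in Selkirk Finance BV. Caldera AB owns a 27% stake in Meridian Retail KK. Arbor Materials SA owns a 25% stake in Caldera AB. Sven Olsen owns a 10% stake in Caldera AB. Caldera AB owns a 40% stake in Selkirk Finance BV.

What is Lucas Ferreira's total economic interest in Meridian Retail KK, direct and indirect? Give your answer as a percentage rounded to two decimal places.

Lucas reaches Meridian along 3 paths.
Via Arbor: 9% × 25% = 2.25%.
Via Arbor → Caldera: 9% × 25% × 27% = 0.6075%.
Via Caldera: 49% × 27% = 13.23%.
Total: 2.25% + 0.6075% + 13.23% = 16.0875%.
Rounded: 16.09%.

16.09%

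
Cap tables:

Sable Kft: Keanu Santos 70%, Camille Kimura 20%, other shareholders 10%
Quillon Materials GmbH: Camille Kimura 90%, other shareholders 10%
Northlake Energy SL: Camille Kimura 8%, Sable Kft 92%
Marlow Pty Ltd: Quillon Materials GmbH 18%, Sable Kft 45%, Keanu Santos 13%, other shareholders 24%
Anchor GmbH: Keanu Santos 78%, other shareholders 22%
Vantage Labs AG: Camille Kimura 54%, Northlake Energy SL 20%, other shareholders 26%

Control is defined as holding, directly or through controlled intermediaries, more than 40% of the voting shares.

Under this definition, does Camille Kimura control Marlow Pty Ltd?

Camille holds 90% of Quillon, so Camille controls Quillon.
Camille holds 54% of Vantage, so Camille controls Vantage.
In Marlow, Camille's side holds only 18%, not > 40%.
So Camille does not control Marlow.

No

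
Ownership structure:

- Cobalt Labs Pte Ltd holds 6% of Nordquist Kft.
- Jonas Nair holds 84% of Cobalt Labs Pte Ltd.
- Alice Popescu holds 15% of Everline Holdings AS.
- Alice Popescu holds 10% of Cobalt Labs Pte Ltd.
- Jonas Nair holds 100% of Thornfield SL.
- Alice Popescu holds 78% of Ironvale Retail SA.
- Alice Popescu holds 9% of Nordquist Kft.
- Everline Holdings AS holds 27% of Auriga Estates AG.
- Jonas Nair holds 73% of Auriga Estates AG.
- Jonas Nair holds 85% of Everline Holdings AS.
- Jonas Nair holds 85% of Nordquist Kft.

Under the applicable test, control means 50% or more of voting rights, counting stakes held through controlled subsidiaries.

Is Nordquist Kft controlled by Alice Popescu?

No

Alice holds 78% of Ironvale, so Alice controls Ironvale.
In Nordquist, Alice's side holds only 9%, not ≥ 50%.
So Alice does not control Nordquist.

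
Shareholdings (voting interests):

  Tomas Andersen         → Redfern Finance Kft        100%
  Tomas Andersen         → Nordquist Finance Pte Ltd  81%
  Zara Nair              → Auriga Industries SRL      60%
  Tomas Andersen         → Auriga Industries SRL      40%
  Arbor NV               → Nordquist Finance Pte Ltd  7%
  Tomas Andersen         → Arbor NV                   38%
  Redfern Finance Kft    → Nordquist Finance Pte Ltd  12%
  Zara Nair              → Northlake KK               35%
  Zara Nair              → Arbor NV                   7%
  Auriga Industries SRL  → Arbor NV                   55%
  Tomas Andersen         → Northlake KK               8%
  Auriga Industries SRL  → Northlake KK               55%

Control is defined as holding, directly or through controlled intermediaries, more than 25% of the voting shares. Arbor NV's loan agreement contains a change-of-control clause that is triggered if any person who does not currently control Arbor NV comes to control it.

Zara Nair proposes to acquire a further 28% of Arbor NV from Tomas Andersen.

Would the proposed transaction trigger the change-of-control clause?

No

The purchase adds only to Zara's holdings (Tomas's stake shrinks), so Zara is the only person who could newly come to control Arbor.
Zara holds 60% of Auriga, so Zara controls Auriga.
Zara and Auriga together hold 7% + 55% = 62% of Arbor, so Zara controls Arbor.
So Zara already controls Arbor before the transaction.
After the purchase, Zara's direct stake in Arbor rises to 7% + 28% = 35%, and Tomas's stake falls to 10%.
Zara controlled Arbor already, so this is not a new person acquiring control; every other person's position is unchanged or reduced.
No new person acquires control, so the clause is not triggered.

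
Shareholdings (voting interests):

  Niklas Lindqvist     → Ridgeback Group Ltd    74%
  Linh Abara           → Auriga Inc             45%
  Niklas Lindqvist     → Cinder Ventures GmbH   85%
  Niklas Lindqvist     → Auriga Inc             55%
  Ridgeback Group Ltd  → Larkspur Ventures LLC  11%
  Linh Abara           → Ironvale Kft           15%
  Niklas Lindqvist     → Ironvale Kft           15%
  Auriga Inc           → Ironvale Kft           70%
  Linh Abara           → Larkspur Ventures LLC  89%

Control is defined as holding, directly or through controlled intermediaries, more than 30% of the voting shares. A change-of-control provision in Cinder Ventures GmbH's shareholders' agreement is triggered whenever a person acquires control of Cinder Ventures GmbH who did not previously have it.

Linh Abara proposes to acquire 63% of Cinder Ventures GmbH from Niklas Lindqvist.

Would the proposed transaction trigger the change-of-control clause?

Yes

The purchase adds only to Linh's holdings (Niklas's stake shrinks), so Linh is the only person who could newly come to control Cinder.
Linh holds 45% of Auriga, so Linh controls Auriga.
Linh and Auriga together hold 15% + 70% = 85% of Ironvale, so Linh controls Ironvale.
Linh holds 89% of Larkspur, so Linh controls Larkspur.
Neither Linh nor any entity Linh controls holds any voting interest in Cinder.
So before the transaction, Linh does not control Cinder.
After the purchase, Linh holds 63% of Cinder directly, and Niklas's stake falls to 22%.
Linh holds 63% of Cinder, so Linh controls Cinder.
Linh did not control Cinder before and does after, so the clause is triggered.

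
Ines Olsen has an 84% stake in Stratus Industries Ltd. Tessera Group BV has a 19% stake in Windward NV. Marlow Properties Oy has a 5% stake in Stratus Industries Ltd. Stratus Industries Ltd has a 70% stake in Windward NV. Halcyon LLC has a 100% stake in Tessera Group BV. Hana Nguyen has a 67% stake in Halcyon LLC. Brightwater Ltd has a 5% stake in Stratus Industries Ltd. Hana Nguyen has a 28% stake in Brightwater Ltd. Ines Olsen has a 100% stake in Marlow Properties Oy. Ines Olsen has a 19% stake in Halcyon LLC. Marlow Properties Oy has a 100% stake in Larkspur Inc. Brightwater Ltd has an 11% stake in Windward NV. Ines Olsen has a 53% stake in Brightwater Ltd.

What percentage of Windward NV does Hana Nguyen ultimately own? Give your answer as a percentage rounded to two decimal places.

Hana reaches Windward along 3 paths.
Via Brightwater → Stratus: 28% × 5% × 70% = 0.98%.
Via Halcyon → Tessera: 67% × 100% × 19% = 12.73%.
Via Brightwater: 28% × 11% = 3.08%.
Total: 0.98% + 12.73% + 3.08% = 16.79%.

16.79%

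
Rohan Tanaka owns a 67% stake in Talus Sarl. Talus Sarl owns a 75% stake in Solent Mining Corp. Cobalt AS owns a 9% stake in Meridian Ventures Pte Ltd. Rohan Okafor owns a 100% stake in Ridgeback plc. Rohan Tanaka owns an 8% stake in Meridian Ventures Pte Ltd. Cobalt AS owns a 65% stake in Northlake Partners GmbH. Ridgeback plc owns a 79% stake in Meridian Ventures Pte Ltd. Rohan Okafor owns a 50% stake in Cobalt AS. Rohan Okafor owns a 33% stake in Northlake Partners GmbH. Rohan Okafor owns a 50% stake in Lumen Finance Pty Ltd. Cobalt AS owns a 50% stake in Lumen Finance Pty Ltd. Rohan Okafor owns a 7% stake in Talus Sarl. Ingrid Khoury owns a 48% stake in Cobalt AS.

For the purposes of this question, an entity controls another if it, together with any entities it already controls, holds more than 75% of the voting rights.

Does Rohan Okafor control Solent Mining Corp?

No

Rohan Okafor holds 100% of Ridgeback, so Rohan Okafor controls Ridgeback.
Ridgeback holds 79% of Meridian, so Rohan Okafor controls Meridian.
Neither Rohan Okafor nor any entity Rohan Okafor controls holds any voting interest in Solent.
So Rohan Okafor does not control Solent.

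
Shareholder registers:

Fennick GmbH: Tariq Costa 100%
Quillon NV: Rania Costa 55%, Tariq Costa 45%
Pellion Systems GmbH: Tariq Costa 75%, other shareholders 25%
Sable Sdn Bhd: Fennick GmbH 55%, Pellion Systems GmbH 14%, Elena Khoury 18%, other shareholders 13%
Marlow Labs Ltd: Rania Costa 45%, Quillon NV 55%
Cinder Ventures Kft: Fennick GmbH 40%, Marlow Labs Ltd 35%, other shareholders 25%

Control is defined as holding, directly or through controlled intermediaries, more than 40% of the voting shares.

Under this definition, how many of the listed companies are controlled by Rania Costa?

Rania holds 55% of Quillon, so Rania controls Quillon.
Rania and Quillon together hold 45% + 55% = 100% of Marlow, so Rania controls Marlow.
No other company's threshold is met.
Rania controls 2 companies.

2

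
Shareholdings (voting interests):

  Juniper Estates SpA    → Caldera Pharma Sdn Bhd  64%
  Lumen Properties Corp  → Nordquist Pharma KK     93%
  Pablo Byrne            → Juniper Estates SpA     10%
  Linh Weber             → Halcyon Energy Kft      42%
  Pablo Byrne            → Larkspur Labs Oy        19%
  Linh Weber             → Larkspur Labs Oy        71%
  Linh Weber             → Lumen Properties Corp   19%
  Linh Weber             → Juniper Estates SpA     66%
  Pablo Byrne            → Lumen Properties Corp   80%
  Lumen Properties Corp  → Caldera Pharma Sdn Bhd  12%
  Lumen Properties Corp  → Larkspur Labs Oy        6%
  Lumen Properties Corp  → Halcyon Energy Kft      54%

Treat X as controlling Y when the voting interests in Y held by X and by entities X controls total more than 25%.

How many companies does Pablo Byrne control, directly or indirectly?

Pablo holds 80% of Lumen, so Pablo controls Lumen.
Lumen holds 54% of Halcyon, so Pablo controls Halcyon.
Lumen holds 93% of Nordquist, so Pablo controls Nordquist.
No other company's threshold is met.
Pablo controls 3 companies.

3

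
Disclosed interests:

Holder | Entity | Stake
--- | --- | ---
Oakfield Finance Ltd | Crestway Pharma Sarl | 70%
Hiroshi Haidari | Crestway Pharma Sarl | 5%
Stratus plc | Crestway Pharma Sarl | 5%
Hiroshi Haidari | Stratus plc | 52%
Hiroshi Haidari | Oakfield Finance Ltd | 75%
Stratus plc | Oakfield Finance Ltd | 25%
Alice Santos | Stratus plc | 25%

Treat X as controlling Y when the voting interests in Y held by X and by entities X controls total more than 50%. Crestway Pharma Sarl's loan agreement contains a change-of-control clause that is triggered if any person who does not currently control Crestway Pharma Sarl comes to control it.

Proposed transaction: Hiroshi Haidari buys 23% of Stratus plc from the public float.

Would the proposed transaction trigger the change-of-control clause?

The purchase changes only Hiroshi's holdings, so Hiroshi is the only person who could newly come to control Crestway.
Hiroshi holds 52% of Stratus, so Hiroshi controls Stratus.
Hiroshi and Stratus together hold 75% + 25% = 100% of Oakfield, so Hiroshi controls Oakfield.
Stratus and Oakfield and Hiroshi together hold 5% + 70% + 5% = 80% of Crestway, so Hiroshi controls Crestway.
So Hiroshi already controls Crestway before the transaction.
After the purchase, Hiroshi's direct stake in Stratus rises to 52% + 23% = 75%.
Hiroshi controlled Crestway already, so this is not a new person acquiring control; every other person's position is unchanged or reduced.
No new person acquires control, so the clause is not triggered.

No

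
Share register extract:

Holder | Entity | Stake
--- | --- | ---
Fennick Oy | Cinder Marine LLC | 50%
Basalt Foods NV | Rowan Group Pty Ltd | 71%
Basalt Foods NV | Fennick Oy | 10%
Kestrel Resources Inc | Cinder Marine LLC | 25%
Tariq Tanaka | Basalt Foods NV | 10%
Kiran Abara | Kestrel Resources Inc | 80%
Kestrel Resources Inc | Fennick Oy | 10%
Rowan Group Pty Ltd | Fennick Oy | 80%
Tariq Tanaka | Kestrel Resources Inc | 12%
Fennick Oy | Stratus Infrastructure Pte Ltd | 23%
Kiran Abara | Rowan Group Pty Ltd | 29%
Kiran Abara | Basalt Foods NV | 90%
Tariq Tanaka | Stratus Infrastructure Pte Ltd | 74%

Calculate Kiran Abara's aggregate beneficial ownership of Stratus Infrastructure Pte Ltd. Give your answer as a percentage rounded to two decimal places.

21.00%

Kiran reaches Stratus along 4 paths.
Via Kestrel → Fennick: 80% × 10% × 23% = 1.84%.
Via Basalt → Fennick: 90% × 10% × 23% = 2.07%.
Via Rowan → Fennick: 29% × 80% × 23% = 5.336%.
Via Basalt → Rowan → Fennick: 90% × 71% × 80% × 23% = 11.7576%.
Total: 1.84% + 2.07% + 5.336% + 11.7576% = 21.0036%.
Rounded: 21.00%.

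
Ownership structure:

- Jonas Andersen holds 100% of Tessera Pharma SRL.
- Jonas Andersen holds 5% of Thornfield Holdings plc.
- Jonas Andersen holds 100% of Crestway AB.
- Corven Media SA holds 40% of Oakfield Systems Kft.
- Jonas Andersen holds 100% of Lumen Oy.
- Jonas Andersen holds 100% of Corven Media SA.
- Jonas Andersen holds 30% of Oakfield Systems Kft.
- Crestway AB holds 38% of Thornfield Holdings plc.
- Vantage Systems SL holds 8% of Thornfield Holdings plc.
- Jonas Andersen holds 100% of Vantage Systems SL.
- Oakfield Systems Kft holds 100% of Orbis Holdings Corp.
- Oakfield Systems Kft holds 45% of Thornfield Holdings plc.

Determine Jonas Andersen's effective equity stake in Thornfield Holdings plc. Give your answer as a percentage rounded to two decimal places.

Jonas reaches Thornfield along 5 paths.
Via Oakfield: 30% × 45% = 13.5%.
Via Corven → Oakfield: 100% × 40% × 45% = 18%.
Via Vantage: 100% × 8% = 8%.
Via Crestway: 100% × 38% = 38%.
Direct stake: 5% = 5%.
Total: 13.5% + 18% + 8% + 38% + 5% = 82.5%.
Rounded: 82.50%.

82.50%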